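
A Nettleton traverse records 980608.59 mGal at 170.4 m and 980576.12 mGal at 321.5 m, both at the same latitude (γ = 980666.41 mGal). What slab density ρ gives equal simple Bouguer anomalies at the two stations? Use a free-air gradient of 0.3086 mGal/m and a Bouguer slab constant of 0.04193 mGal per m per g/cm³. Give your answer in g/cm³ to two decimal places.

Δg_obs = 980576.12 − 980608.59 = -32.47 mGal over Δh = 321.5 − 170.4 = 151.1 m
Equal Bouguer anomalies ⇒ Δg_obs + (0.3086 − 0.04193ρ)·Δh = 0
0.3086 − 0.04193ρ = −Δg_obs/Δh = 0.21489
ρ = (0.3086 − 0.21489) / 0.04193 = 2.23 g/cm³

2.23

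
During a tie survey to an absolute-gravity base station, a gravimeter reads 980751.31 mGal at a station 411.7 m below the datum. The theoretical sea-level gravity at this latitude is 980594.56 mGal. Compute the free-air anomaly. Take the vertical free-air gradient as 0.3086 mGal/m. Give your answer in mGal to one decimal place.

29.7

Free-air correction = 0.3086 × -411.7 = -127.05 mGal
Free-air anomaly = 980751.31 − 980594.56 + (-127.05) = 29.70 mGal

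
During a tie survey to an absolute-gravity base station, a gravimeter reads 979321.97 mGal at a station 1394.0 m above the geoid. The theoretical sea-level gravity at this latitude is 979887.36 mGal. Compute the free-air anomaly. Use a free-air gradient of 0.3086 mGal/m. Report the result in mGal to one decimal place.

Free-air correction = 0.3086 × 1394.0 = 430.19 mGal
Free-air anomaly = 979321.97 − 979887.36 + (430.19) = -135.20 mGal

-135.2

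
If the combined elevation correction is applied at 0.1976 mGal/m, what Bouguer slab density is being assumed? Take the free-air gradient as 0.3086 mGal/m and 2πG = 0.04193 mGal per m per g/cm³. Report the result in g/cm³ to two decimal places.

2.65

0.1976 = 0.3086 − 0.04193 × ρ
ρ = (0.3086 − 0.1976) / 0.04193 = 2.65 g/cm³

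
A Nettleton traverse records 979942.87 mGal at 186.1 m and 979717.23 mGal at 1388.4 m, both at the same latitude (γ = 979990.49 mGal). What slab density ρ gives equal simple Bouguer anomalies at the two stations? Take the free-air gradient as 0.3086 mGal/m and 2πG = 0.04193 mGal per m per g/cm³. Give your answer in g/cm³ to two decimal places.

Δg_obs = 979717.23 − 979942.87 = -225.64 mGal over Δh = 1388.4 − 186.1 = 1202.3 m
Equal Bouguer anomalies ⇒ Δg_obs + (0.3086 − 0.04193ρ)·Δh = 0
0.3086 − 0.04193ρ = −Δg_obs/Δh = 0.18767
ρ = (0.3086 − 0.18767) / 0.04193 = 2.88 g/cm³

2.88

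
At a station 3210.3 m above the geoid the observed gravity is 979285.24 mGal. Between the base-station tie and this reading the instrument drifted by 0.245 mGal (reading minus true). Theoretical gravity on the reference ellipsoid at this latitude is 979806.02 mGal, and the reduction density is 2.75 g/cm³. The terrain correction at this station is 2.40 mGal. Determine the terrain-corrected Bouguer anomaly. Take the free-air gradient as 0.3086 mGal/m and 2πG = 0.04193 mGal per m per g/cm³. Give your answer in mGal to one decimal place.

101.9

Drift-corrected reading = 979285.24 − (0.245) = 979284.995 mGal
Free-air correction = 0.3086 × 3210.3 = 990.70 mGal
Free-air anomaly = 979284.995 − 979806.02 + (990.70) = 469.675 mGal
Bouguer slab correction = 0.04193 × 2.75 × 3210.3 = 370.17 mGal
Simple Bouguer anomaly = 469.675 − (370.17) = 99.505 mGal
Complete Bouguer anomaly = 99.505 + 2.40 = 101.905 mGal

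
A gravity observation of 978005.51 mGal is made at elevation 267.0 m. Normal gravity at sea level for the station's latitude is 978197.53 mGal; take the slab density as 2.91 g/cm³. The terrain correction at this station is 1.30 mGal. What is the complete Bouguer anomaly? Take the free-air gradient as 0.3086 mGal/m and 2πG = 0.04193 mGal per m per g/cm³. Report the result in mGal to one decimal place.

-140.9

Free-air correction = 0.3086 × 267.0 = 82.40 mGal
Free-air anomaly = 978005.51 − 978197.53 + (82.40) = -109.62 mGal
Bouguer slab correction = 0.04193 × 2.91 × 267.0 = 32.58 mGal
Simple Bouguer anomaly = -109.62 − (32.58) = -142.20 mGal
Complete Bouguer anomaly = -142.20 + 1.30 = -140.90 mGal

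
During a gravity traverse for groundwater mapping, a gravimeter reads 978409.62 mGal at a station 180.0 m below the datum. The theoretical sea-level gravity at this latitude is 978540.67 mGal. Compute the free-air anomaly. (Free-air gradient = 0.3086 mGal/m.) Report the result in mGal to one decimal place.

-186.6

Free-air correction = 0.3086 × -180.0 = -55.55 mGal
Free-air anomaly = 978409.62 − 978540.67 + (-55.55) = -186.60 mGal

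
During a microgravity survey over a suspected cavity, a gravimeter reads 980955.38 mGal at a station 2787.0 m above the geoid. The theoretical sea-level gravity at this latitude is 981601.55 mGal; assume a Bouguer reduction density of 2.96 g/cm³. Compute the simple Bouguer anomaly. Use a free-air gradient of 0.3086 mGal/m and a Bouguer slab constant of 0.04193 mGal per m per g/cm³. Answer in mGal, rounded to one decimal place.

Free-air correction = 0.3086 × 2787.0 = 860.07 mGal
Free-air anomaly = 980955.38 − 981601.55 + (860.07) = 213.90 mGal
Bouguer slab correction = 0.04193 × 2.96 × 2787.0 = 345.90 mGal
Simple Bouguer anomaly = 213.90 − (345.90) = -132.00 mGal

-132.0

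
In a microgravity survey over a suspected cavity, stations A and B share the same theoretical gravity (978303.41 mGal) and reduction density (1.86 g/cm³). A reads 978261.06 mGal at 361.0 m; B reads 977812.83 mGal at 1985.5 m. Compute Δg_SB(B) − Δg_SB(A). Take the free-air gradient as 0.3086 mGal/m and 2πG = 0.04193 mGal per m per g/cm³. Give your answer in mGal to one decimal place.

Δg_SB(A) = 978261.06 − 978303.41 + 0.3086×361.0 − 0.04193×1.86×361.0 = 40.90 mGal
Δg_SB(B) = 977812.83 − 978303.41 + 0.3086×1985.5 − 0.04193×1.86×1985.5 = -32.70 mGal
Difference = -32.70 − (40.90) = -73.60 mGal

-73.6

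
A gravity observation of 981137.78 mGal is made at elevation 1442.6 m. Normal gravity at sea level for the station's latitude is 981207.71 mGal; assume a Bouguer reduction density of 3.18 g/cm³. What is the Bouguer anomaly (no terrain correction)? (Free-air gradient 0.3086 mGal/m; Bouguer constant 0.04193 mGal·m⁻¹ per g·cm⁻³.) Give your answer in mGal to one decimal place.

Free-air correction = 0.3086 × 1442.6 = 445.19 mGal
Free-air anomaly = 981137.78 − 981207.71 + (445.19) = 375.26 mGal
Bouguer slab correction = 0.04193 × 3.18 × 1442.6 = 192.35 mGal
Simple Bouguer anomaly = 375.26 − (192.35) = 182.91 mGal

182.9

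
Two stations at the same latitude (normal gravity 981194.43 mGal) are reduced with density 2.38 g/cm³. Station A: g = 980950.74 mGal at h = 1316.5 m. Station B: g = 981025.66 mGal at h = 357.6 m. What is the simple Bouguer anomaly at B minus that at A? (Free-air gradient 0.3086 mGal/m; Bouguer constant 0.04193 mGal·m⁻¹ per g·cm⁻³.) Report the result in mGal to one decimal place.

Δg_SB(A) = 980950.74 − 981194.43 + 0.3086×1316.5 − 0.04193×2.38×1316.5 = 31.20 mGal
Δg_SB(B) = 981025.66 − 981194.43 + 0.3086×357.6 − 0.04193×2.38×357.6 = -94.10 mGal
Difference = -94.10 − (31.20) = -125.30 mGal

-125.3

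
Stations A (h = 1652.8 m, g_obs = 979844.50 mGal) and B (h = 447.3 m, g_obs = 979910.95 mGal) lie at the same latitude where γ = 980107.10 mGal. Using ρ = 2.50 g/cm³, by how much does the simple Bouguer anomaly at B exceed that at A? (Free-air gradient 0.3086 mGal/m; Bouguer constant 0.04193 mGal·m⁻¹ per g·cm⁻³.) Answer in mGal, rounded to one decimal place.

-179.2

Δg_SB(A) = 979844.50 − 980107.10 + 0.3086×1652.8 − 0.04193×2.50×1652.8 = 74.20 mGal
Δg_SB(B) = 979910.95 − 980107.10 + 0.3086×447.3 − 0.04193×2.50×447.3 = -105.00 mGal
Difference = -105.00 − (74.20) = -179.20 mGal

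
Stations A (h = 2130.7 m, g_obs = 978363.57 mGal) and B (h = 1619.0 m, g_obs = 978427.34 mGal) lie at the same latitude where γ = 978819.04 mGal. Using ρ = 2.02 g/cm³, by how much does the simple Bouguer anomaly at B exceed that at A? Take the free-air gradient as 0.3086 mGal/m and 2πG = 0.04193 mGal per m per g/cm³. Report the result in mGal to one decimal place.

-50.8

Δg_SB(A) = 978363.57 − 978819.04 + 0.3086×2130.7 − 0.04193×2.02×2130.7 = 21.60 mGal
Δg_SB(B) = 978427.34 − 978819.04 + 0.3086×1619.0 − 0.04193×2.02×1619.0 = -29.20 mGal
Difference = -29.20 − (21.60) = -50.80 mGal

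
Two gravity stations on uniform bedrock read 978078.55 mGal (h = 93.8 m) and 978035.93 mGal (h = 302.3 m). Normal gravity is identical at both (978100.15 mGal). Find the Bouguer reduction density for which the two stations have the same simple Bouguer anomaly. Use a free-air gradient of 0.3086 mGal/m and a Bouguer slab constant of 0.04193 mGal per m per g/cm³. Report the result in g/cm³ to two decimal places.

Δg_obs = 978035.93 − 978078.55 = -42.62 mGal over Δh = 302.3 − 93.8 = 208.5 m
Equal Bouguer anomalies ⇒ Δg_obs + (0.3086 − 0.04193ρ)·Δh = 0
0.3086 − 0.04193ρ = −Δg_obs/Δh = 0.20441
ρ = (0.3086 − 0.20441) / 0.04193 = 2.48 g/cm³

2.48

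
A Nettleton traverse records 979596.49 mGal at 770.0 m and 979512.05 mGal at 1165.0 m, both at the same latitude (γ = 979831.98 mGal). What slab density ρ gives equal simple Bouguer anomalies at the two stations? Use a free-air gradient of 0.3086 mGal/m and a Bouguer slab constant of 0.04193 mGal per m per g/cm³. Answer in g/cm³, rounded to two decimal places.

Δg_obs = 979512.05 − 979596.49 = -84.44 mGal over Δh = 1165.0 − 770.0 = 395.0 m
Equal Bouguer anomalies ⇒ Δg_obs + (0.3086 − 0.04193ρ)·Δh = 0
0.3086 − 0.04193ρ = −Δg_obs/Δh = 0.21377
ρ = (0.3086 − 0.21377) / 0.04193 = 2.26 g/cm³

2.26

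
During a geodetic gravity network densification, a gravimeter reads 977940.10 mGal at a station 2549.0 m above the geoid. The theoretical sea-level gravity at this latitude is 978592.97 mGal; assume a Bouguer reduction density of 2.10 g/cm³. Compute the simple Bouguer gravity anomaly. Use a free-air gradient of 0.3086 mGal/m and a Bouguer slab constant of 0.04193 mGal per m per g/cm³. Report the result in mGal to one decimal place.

Free-air correction = 0.3086 × 2549.0 = 786.62 mGal
Free-air anomaly = 977940.10 − 978592.97 + (786.62) = 133.75 mGal
Bouguer slab correction = 0.04193 × 2.10 × 2549.0 = 224.45 mGal
Simple Bouguer anomaly = 133.75 − (224.45) = -90.70 mGal

-90.7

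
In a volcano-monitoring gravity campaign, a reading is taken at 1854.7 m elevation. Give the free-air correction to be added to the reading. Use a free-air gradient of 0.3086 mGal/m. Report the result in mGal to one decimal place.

Free-air correction = 0.3086 × 1854.7 = 572.4 mGal

572.4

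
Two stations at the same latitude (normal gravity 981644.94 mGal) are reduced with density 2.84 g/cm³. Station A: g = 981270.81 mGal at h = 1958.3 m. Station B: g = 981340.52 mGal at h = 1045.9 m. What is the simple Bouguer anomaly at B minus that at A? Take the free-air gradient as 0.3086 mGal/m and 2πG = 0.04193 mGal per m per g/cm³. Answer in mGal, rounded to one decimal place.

Δg_SB(A) = 981270.81 − 981644.94 + 0.3086×1958.3 − 0.04193×2.84×1958.3 = -3.00 mGal
Δg_SB(B) = 981340.52 − 981644.94 + 0.3086×1045.9 − 0.04193×2.84×1045.9 = -106.20 mGal
Difference = -106.20 − (-3.00) = -103.20 mGal

-103.2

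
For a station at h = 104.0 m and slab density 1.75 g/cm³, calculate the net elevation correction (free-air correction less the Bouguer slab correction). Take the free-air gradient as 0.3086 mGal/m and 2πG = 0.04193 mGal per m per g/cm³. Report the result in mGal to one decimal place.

Combined gradient = 0.3086 − 0.04193 × 1.75 = 0.2352225 mGal/m
Combined elevation correction = 0.2352225 × 104.0 = 24.5 mGal

24.5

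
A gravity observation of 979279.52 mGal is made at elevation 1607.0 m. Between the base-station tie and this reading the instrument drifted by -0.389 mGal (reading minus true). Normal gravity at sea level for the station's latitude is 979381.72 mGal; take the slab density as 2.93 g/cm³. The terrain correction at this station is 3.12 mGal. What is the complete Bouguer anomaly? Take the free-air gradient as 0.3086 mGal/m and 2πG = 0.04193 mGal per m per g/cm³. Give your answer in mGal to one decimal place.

199.8

Drift-corrected reading = 979279.52 − (-0.389) = 979279.909 mGal
Free-air correction = 0.3086 × 1607.0 = 495.92 mGal
Free-air anomaly = 979279.909 − 979381.72 + (495.92) = 394.109 mGal
Bouguer slab correction = 0.04193 × 2.93 × 1607.0 = 197.43 mGal
Simple Bouguer anomaly = 394.109 − (197.43) = 196.679 mGal
Complete Bouguer anomaly = 196.679 + 3.12 = 199.799 mGal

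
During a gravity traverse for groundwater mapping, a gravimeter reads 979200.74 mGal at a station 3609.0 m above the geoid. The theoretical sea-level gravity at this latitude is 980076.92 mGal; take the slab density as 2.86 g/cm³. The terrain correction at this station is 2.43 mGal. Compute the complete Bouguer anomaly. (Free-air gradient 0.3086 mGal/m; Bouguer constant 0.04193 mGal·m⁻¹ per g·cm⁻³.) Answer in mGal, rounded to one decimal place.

Free-air correction = 0.3086 × 3609.0 = 1113.74 mGal
Free-air anomaly = 979200.74 − 980076.92 + (1113.74) = 237.56 mGal
Bouguer slab correction = 0.04193 × 2.86 × 3609.0 = 432.79 mGal
Simple Bouguer anomaly = 237.56 − (432.79) = -195.23 mGal
Complete Bouguer anomaly = -195.23 + 2.43 = -192.80 mGal

-192.8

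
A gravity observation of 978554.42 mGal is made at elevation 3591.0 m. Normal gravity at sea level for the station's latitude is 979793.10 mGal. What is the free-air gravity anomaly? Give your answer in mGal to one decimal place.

-130.5

Free-air correction = 0.3086 × 3591.0 = 1108.18 mGal
Free-air anomaly = 978554.42 − 979793.10 + (1108.18) = -130.50 mGal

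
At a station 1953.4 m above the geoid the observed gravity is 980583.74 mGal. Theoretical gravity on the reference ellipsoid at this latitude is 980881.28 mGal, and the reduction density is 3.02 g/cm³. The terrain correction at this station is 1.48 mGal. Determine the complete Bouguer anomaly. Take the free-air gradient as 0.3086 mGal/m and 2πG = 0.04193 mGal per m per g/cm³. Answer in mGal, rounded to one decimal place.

Free-air correction = 0.3086 × 1953.4 = 602.82 mGal
Free-air anomaly = 980583.74 − 980881.28 + (602.82) = 305.28 mGal
Bouguer slab correction = 0.04193 × 3.02 × 1953.4 = 247.36 mGal
Simple Bouguer anomaly = 305.28 − (247.36) = 57.92 mGal
Complete Bouguer anomaly = 57.92 + 1.48 = 59.40 mGal

59.4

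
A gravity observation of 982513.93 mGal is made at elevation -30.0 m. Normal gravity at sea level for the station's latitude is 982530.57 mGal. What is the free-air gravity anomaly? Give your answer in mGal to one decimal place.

Free-air correction = 0.3086 × -30.0 = -9.26 mGal
Free-air anomaly = 982513.93 − 982530.57 + (-9.26) = -25.90 mGal

-25.9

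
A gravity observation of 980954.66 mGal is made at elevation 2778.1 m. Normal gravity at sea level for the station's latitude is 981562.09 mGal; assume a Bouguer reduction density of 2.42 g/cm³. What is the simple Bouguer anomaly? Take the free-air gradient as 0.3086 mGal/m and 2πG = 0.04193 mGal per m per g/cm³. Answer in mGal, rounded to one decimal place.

Free-air correction = 0.3086 × 2778.1 = 857.32 mGal
Free-air anomaly = 980954.66 − 981562.09 + (857.32) = 249.89 mGal
Bouguer slab correction = 0.04193 × 2.42 × 2778.1 = 281.90 mGal
Simple Bouguer anomaly = 249.89 − (281.90) = -32.01 mGal

-32.0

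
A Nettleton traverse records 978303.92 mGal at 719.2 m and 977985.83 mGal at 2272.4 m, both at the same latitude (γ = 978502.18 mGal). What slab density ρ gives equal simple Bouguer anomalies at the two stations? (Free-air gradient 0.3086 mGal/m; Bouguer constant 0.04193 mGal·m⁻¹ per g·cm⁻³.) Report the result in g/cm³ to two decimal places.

Δg_obs = 977985.83 − 978303.92 = -318.09 mGal over Δh = 2272.4 − 719.2 = 1553.2 m
Equal Bouguer anomalies ⇒ Δg_obs + (0.3086 − 0.04193ρ)·Δh = 0
0.3086 − 0.04193ρ = −Δg_obs/Δh = 0.20480
ρ = (0.3086 − 0.20480) / 0.04193 = 2.48 g/cm³

2.48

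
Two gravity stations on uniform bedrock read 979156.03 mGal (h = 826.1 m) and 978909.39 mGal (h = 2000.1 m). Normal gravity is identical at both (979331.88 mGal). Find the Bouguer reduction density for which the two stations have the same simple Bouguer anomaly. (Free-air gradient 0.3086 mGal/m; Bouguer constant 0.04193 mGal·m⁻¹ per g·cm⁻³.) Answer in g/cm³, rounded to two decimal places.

Δg_obs = 978909.39 − 979156.03 = -246.64 mGal over Δh = 2000.1 − 826.1 = 1174.0 m
Equal Bouguer anomalies ⇒ Δg_obs + (0.3086 − 0.04193ρ)·Δh = 0
0.3086 − 0.04193ρ = −Δg_obs/Δh = 0.21009
ρ = (0.3086 − 0.21009) / 0.04193 = 2.35 g/cm³

2.35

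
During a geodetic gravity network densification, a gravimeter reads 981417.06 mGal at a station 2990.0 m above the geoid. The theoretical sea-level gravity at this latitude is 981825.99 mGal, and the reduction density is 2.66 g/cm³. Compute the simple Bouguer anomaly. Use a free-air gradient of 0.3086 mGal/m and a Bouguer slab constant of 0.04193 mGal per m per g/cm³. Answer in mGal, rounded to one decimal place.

180.3

Free-air correction = 0.3086 × 2990.0 = 922.71 mGal
Free-air anomaly = 981417.06 − 981825.99 + (922.71) = 513.78 mGal
Bouguer slab correction = 0.04193 × 2.66 × 2990.0 = 333.49 mGal
Simple Bouguer anomaly = 513.78 − (333.49) = 180.29 mGal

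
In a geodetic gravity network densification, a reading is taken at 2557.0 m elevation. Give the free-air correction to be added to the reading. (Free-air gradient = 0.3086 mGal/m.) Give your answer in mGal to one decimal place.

789.1

Free-air correction = 0.3086 × 2557.0 = 789.1 mGal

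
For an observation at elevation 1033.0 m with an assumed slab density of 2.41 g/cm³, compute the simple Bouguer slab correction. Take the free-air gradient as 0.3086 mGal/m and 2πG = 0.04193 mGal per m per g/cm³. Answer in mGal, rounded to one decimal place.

Bouguer slab correction = 0.04193 × 2.41 × 1033.0 = 104.4 mGal

104.4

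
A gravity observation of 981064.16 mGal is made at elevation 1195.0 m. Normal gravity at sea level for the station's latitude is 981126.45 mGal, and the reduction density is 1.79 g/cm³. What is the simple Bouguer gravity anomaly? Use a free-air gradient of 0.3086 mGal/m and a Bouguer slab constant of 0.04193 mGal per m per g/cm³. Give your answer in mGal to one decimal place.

Free-air correction = 0.3086 × 1195.0 = 368.78 mGal
Free-air anomaly = 981064.16 − 981126.45 + (368.78) = 306.49 mGal
Bouguer slab correction = 0.04193 × 1.79 × 1195.0 = 89.69 mGal
Simple Bouguer anomaly = 306.49 − (89.69) = 216.80 mGal

216.8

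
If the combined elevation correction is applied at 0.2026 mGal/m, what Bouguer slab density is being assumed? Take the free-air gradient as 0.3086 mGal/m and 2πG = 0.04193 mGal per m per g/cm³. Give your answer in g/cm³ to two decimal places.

0.2026 = 0.3086 − 0.04193 × ρ
ρ = (0.3086 − 0.2026) / 0.04193 = 2.53 g/cm³

2.53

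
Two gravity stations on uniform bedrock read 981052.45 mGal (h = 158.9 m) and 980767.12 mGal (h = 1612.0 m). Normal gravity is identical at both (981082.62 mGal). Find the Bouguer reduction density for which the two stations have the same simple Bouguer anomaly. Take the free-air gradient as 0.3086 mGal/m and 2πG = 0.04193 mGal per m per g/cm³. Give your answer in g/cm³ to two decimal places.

Δg_obs = 980767.12 − 981052.45 = -285.33 mGal over Δh = 1612.0 − 158.9 = 1453.1 m
Equal Bouguer anomalies ⇒ Δg_obs + (0.3086 − 0.04193ρ)·Δh = 0
0.3086 − 0.04193ρ = −Δg_obs/Δh = 0.19636
ρ = (0.3086 − 0.19636) / 0.04193 = 2.68 g/cm³

2.68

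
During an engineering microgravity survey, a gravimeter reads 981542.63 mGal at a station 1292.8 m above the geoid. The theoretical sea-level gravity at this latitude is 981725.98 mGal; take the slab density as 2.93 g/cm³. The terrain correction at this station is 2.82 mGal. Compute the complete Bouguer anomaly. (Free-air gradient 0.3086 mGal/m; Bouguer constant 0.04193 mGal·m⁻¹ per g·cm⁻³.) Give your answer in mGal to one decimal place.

Free-air correction = 0.3086 × 1292.8 = 398.96 mGal
Free-air anomaly = 981542.63 − 981725.98 + (398.96) = 215.61 mGal
Bouguer slab correction = 0.04193 × 2.93 × 1292.8 = 158.83 mGal
Simple Bouguer anomaly = 215.61 − (158.83) = 56.78 mGal
Complete Bouguer anomaly = 56.78 + 2.82 = 59.60 mGal

59.6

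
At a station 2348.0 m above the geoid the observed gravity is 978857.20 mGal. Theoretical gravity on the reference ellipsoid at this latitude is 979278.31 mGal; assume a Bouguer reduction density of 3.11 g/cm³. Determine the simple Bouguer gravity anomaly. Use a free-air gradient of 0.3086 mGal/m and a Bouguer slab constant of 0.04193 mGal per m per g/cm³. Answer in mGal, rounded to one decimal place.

Free-air correction = 0.3086 × 2348.0 = 724.59 mGal
Free-air anomaly = 978857.20 − 979278.31 + (724.59) = 303.48 mGal
Bouguer slab correction = 0.04193 × 3.11 × 2348.0 = 306.18 mGal
Simple Bouguer anomaly = 303.48 − (306.18) = -2.70 mGal

-2.7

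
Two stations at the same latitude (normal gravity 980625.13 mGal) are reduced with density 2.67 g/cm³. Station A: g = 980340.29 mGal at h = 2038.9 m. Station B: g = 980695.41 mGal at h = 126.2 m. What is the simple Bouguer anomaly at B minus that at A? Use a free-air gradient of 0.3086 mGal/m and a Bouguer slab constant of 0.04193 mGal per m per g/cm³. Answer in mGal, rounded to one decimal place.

-21.0

Δg_SB(A) = 980340.29 − 980625.13 + 0.3086×2038.9 − 0.04193×2.67×2038.9 = 116.10 mGal
Δg_SB(B) = 980695.41 − 980625.13 + 0.3086×126.2 − 0.04193×2.67×126.2 = 95.10 mGal
Difference = 95.10 − (116.10) = -21.00 mGal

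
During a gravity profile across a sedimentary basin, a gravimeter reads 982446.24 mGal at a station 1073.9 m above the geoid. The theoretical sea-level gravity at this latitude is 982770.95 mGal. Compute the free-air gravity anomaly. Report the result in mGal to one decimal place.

Free-air correction = 0.3086 × 1073.9 = 331.41 mGal
Free-air anomaly = 982446.24 − 982770.95 + (331.41) = 6.70 mGal

6.7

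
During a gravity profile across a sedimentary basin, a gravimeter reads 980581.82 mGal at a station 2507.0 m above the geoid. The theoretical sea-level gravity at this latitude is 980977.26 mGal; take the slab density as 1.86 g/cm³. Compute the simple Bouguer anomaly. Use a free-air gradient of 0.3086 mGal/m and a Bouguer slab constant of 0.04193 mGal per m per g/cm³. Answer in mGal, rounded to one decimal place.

Free-air correction = 0.3086 × 2507.0 = 773.66 mGal
Free-air anomaly = 980581.82 − 980977.26 + (773.66) = 378.22 mGal
Bouguer slab correction = 0.04193 × 1.86 × 2507.0 = 195.52 mGal
Simple Bouguer anomaly = 378.22 − (195.52) = 182.70 mGal

182.7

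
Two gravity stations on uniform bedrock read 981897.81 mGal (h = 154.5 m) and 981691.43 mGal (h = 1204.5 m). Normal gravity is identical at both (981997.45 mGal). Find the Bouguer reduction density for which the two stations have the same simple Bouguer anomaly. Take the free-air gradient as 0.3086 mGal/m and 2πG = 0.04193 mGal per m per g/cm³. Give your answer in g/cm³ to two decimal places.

Δg_obs = 981691.43 − 981897.81 = -206.38 mGal over Δh = 1204.5 − 154.5 = 1050.0 m
Equal Bouguer anomalies ⇒ Δg_obs + (0.3086 − 0.04193ρ)·Δh = 0
0.3086 − 0.04193ρ = −Δg_obs/Δh = 0.19655
ρ = (0.3086 − 0.19655) / 0.04193 = 2.67 g/cm³

2.67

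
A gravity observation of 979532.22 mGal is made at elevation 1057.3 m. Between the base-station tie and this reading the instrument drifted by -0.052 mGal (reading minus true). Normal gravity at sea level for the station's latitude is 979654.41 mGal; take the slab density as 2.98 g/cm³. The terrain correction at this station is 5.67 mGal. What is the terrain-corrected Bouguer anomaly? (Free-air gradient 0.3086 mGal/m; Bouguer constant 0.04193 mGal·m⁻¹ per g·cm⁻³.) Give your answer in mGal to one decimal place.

77.7

Drift-corrected reading = 979532.22 − (-0.052) = 979532.272 mGal
Free-air correction = 0.3086 × 1057.3 = 326.28 mGal
Free-air anomaly = 979532.272 − 979654.41 + (326.28) = 204.142 mGal
Bouguer slab correction = 0.04193 × 2.98 × 1057.3 = 132.11 mGal
Simple Bouguer anomaly = 204.142 − (132.11) = 72.032 mGal
Complete Bouguer anomaly = 72.032 + 5.67 = 77.702 mGal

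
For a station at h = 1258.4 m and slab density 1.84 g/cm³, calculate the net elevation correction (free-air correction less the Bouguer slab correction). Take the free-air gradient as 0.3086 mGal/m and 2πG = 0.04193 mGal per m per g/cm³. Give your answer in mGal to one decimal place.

291.3

Combined gradient = 0.3086 − 0.04193 × 1.84 = 0.2314488 mGal/m
Combined elevation correction = 0.2314488 × 1258.4 = 291.3 mGal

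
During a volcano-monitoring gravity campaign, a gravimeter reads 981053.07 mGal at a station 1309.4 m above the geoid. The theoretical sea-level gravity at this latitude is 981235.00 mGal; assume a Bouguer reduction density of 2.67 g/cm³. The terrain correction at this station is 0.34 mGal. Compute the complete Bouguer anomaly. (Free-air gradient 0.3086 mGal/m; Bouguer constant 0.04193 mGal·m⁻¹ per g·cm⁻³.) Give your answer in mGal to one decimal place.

Free-air correction = 0.3086 × 1309.4 = 404.08 mGal
Free-air anomaly = 981053.07 − 981235.00 + (404.08) = 222.15 mGal
Bouguer slab correction = 0.04193 × 2.67 × 1309.4 = 146.59 mGal
Simple Bouguer anomaly = 222.15 − (146.59) = 75.56 mGal
Complete Bouguer anomaly = 75.56 + 0.34 = 75.90 mGal

75.9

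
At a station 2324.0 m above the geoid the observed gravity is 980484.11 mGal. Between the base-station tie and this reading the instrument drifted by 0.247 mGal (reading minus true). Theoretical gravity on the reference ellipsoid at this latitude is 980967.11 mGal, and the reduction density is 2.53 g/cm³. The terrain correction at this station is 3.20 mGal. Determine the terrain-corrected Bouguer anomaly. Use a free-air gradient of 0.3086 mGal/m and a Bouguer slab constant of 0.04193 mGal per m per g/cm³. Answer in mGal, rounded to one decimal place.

-9.4

Drift-corrected reading = 980484.11 − (0.247) = 980483.863 mGal
Free-air correction = 0.3086 × 2324.0 = 717.19 mGal
Free-air anomaly = 980483.863 − 980967.11 + (717.19) = 233.943 mGal
Bouguer slab correction = 0.04193 × 2.53 × 2324.0 = 246.54 mGal
Simple Bouguer anomaly = 233.943 − (246.54) = -12.597 mGal
Complete Bouguer anomaly = -12.597 + 3.20 = -9.397 mGal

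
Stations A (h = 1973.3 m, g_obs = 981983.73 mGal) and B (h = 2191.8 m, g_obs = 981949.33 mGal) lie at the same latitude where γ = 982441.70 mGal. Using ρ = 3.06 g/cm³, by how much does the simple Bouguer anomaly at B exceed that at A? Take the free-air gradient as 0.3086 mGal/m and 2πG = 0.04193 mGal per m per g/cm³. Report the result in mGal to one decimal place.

5.0

Δg_SB(A) = 981983.73 − 982441.70 + 0.3086×1973.3 − 0.04193×3.06×1973.3 = -102.20 mGal
Δg_SB(B) = 981949.33 − 982441.70 + 0.3086×2191.8 − 0.04193×3.06×2191.8 = -97.20 mGal
Difference = -97.20 − (-102.20) = 5.00 mGal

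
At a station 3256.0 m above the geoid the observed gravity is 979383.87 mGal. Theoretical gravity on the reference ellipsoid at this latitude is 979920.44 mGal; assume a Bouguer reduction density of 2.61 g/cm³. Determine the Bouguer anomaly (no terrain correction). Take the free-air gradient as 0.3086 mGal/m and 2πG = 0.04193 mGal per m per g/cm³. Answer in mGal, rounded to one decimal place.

Free-air correction = 0.3086 × 3256.0 = 1004.80 mGal
Free-air anomaly = 979383.87 − 979920.44 + (1004.80) = 468.23 mGal
Bouguer slab correction = 0.04193 × 2.61 × 3256.0 = 356.33 mGal
Simple Bouguer anomaly = 468.23 − (356.33) = 111.90 mGal

111.9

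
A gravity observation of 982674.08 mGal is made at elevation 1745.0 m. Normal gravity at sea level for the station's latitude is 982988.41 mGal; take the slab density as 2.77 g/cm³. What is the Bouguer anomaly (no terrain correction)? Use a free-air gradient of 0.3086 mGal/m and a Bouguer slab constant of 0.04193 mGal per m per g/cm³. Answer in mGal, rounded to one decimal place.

21.5

Free-air correction = 0.3086 × 1745.0 = 538.51 mGal
Free-air anomaly = 982674.08 − 982988.41 + (538.51) = 224.18 mGal
Bouguer slab correction = 0.04193 × 2.77 × 1745.0 = 202.67 mGal
Simple Bouguer anomaly = 224.18 − (202.67) = 21.51 mGal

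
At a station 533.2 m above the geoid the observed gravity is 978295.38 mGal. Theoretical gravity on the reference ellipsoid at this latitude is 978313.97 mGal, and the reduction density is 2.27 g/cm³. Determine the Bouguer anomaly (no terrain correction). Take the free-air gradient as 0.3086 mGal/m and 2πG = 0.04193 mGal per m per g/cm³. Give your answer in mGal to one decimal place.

95.2

Free-air correction = 0.3086 × 533.2 = 164.55 mGal
Free-air anomaly = 978295.38 − 978313.97 + (164.55) = 145.96 mGal
Bouguer slab correction = 0.04193 × 2.27 × 533.2 = 50.75 mGal
Simple Bouguer anomaly = 145.96 − (50.75) = 95.21 mGal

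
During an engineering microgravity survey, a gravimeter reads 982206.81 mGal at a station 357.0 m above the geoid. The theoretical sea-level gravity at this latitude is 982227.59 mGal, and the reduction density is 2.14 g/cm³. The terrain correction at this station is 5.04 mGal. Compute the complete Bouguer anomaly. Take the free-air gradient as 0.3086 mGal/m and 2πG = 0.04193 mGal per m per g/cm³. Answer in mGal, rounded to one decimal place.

62.4

Free-air correction = 0.3086 × 357.0 = 110.17 mGal
Free-air anomaly = 982206.81 − 982227.59 + (110.17) = 89.39 mGal
Bouguer slab correction = 0.04193 × 2.14 × 357.0 = 32.03 mGal
Simple Bouguer anomaly = 89.39 − (32.03) = 57.36 mGal
Complete Bouguer anomaly = 57.36 + 5.04 = 62.40 mGal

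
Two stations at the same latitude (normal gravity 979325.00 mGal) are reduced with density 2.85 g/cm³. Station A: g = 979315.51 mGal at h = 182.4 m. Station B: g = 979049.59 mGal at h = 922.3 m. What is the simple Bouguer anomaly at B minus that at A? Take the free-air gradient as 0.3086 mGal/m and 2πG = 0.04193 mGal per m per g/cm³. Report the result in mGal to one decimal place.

Δg_SB(A) = 979315.51 − 979325.00 + 0.3086×182.4 − 0.04193×2.85×182.4 = 25.00 mGal
Δg_SB(B) = 979049.59 − 979325.00 + 0.3086×922.3 − 0.04193×2.85×922.3 = -101.00 mGal
Difference = -101.00 − (25.00) = -126.00 mGal

-126.0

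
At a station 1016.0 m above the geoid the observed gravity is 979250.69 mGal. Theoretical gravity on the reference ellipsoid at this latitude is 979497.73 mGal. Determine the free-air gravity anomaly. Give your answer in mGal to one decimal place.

66.5

Free-air correction = 0.3086 × 1016.0 = 313.54 mGal
Free-air anomaly = 979250.69 − 979497.73 + (313.54) = 66.50 mGal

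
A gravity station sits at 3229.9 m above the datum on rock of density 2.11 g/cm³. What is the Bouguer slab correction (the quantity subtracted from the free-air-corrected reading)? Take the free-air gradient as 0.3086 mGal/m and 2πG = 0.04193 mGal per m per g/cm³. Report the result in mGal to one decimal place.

285.8

Bouguer slab correction = 0.04193 × 2.11 × 3229.9 = 285.8 mGal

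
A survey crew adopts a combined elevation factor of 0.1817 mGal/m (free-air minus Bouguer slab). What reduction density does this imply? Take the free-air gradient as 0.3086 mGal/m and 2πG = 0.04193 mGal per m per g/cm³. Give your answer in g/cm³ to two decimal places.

0.1817 = 0.3086 − 0.04193 × ρ
ρ = (0.3086 − 0.1817) / 0.04193 = 3.03 g/cm³

3.03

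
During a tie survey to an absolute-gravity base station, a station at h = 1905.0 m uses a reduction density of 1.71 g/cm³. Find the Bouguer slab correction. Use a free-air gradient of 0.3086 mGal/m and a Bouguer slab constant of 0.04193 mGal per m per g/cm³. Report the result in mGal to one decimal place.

Bouguer slab correction = 0.04193 × 1.71 × 1905.0 = 136.6 mGal

136.6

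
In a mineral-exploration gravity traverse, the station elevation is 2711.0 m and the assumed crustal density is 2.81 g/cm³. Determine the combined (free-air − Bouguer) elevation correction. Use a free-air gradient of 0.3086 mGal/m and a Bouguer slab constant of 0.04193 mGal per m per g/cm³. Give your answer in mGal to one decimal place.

517.2

Combined gradient = 0.3086 − 0.04193 × 2.81 = 0.1907767 mGal/m
Combined elevation correction = 0.1907767 × 2711.0 = 517.2 mGal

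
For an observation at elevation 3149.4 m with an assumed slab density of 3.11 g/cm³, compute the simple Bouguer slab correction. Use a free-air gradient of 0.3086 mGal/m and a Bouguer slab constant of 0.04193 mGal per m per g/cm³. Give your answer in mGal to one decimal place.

410.7

Bouguer slab correction = 0.04193 × 3.11 × 3149.4 = 410.7 mGal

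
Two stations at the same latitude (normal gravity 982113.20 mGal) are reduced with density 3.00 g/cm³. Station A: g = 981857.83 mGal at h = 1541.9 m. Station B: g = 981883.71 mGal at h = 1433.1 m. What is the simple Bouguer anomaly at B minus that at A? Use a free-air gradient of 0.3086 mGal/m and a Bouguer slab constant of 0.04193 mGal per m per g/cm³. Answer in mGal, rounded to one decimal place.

6.0

Δg_SB(A) = 981857.83 − 982113.20 + 0.3086×1541.9 − 0.04193×3.00×1541.9 = 26.50 mGal
Δg_SB(B) = 981883.71 − 982113.20 + 0.3086×1433.1 − 0.04193×3.00×1433.1 = 32.50 mGal
Difference = 32.50 − (26.50) = 6.00 mGal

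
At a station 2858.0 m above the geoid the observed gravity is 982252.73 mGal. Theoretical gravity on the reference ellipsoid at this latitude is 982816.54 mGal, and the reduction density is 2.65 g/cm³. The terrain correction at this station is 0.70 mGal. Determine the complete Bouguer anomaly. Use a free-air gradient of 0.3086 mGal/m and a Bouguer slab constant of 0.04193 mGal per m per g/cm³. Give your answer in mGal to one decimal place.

Free-air correction = 0.3086 × 2858.0 = 881.98 mGal
Free-air anomaly = 982252.73 − 982816.54 + (881.98) = 318.17 mGal
Bouguer slab correction = 0.04193 × 2.65 × 2858.0 = 317.57 mGal
Simple Bouguer anomaly = 318.17 − (317.57) = 0.60 mGal
Complete Bouguer anomaly = 0.60 + 0.70 = 1.30 mGal

1.3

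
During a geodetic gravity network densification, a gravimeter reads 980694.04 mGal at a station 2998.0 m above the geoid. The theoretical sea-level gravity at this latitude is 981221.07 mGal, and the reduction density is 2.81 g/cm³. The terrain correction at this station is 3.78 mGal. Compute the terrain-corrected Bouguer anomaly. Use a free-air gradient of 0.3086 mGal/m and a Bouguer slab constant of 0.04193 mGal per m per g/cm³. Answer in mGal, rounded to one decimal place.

Free-air correction = 0.3086 × 2998.0 = 925.18 mGal
Free-air anomaly = 980694.04 − 981221.07 + (925.18) = 398.15 mGal
Bouguer slab correction = 0.04193 × 2.81 × 2998.0 = 353.23 mGal
Simple Bouguer anomaly = 398.15 − (353.23) = 44.92 mGal
Complete Bouguer anomaly = 44.92 + 3.78 = 48.70 mGal

48.7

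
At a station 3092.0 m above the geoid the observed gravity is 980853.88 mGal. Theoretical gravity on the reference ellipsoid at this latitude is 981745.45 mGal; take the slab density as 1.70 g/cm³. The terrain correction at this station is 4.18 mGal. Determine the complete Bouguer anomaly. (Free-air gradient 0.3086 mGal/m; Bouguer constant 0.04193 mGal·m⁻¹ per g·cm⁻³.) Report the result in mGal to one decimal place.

-153.6

Free-air correction = 0.3086 × 3092.0 = 954.19 mGal
Free-air anomaly = 980853.88 − 981745.45 + (954.19) = 62.62 mGal
Bouguer slab correction = 0.04193 × 1.70 × 3092.0 = 220.40 mGal
Simple Bouguer anomaly = 62.62 − (220.40) = -157.78 mGal
Complete Bouguer anomaly = -157.78 + 4.18 = -153.60 mGal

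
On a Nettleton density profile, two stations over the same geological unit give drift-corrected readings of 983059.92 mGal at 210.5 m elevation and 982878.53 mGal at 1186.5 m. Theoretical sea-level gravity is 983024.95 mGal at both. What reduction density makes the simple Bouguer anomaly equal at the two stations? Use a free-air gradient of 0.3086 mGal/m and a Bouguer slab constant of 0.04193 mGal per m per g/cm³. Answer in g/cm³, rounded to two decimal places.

Δg_obs = 982878.53 − 983059.92 = -181.39 mGal over Δh = 1186.5 − 210.5 = 976.0 m
Equal Bouguer anomalies ⇒ Δg_obs + (0.3086 − 0.04193ρ)·Δh = 0
0.3086 − 0.04193ρ = −Δg_obs/Δh = 0.18585
ρ = (0.3086 − 0.18585) / 0.04193 = 2.93 g/cm³

2.93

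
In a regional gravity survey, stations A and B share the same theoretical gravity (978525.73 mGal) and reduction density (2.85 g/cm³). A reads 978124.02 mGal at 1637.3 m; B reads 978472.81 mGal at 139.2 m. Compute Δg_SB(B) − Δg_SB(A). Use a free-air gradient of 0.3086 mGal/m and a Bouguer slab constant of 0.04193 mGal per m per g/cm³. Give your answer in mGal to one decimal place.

Δg_SB(A) = 978124.02 − 978525.73 + 0.3086×1637.3 − 0.04193×2.85×1637.3 = -92.10 mGal
Δg_SB(B) = 978472.81 − 978525.73 + 0.3086×139.2 − 0.04193×2.85×139.2 = -26.60 mGal
Difference = -26.60 − (-92.10) = 65.50 mGal

65.5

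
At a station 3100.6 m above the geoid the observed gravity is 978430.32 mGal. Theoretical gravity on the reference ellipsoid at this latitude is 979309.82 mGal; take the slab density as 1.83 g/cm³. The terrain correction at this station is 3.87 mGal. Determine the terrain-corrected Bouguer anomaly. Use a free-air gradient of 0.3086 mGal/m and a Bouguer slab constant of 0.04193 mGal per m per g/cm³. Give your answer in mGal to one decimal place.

-156.7

Free-air correction = 0.3086 × 3100.6 = 956.85 mGal
Free-air anomaly = 978430.32 − 979309.82 + (956.85) = 77.35 mGal
Bouguer slab correction = 0.04193 × 1.83 × 3100.6 = 237.91 mGal
Simple Bouguer anomaly = 77.35 − (237.91) = -160.56 mGal
Complete Bouguer anomaly = -160.56 + 3.87 = -156.69 mGal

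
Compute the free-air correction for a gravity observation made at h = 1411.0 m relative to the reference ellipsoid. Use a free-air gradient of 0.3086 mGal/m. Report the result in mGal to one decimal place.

Free-air correction = 0.3086 × 1411.0 = 435.4 mGal

435.4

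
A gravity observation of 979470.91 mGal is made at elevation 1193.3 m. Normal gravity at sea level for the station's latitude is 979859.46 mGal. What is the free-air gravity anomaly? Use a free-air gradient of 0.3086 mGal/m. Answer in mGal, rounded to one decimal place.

Free-air correction = 0.3086 × 1193.3 = 368.25 mGal
Free-air anomaly = 979470.91 − 979859.46 + (368.25) = -20.30 mGal

-20.3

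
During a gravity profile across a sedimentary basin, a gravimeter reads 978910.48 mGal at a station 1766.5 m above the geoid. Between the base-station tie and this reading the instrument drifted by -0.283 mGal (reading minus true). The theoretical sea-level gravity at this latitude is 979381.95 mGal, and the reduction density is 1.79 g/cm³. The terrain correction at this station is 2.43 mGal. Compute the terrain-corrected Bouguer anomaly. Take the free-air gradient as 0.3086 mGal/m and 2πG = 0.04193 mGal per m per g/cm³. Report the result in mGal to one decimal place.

-56.2

Drift-corrected reading = 978910.48 − (-0.283) = 978910.763 mGal
Free-air correction = 0.3086 × 1766.5 = 545.14 mGal
Free-air anomaly = 978910.763 − 979381.95 + (545.14) = 73.953 mGal
Bouguer slab correction = 0.04193 × 1.79 × 1766.5 = 132.58 mGal
Simple Bouguer anomaly = 73.953 − (132.58) = -58.627 mGal
Complete Bouguer anomaly = -58.627 + 2.43 = -56.197 mGal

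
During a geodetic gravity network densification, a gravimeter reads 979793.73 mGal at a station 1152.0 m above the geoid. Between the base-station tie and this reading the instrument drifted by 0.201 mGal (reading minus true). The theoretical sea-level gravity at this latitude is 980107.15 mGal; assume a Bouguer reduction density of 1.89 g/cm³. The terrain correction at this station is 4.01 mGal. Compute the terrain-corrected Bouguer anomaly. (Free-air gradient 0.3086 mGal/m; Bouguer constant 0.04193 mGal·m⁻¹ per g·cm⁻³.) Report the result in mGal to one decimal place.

-45.4

Drift-corrected reading = 979793.73 − (0.201) = 979793.529 mGal
Free-air correction = 0.3086 × 1152.0 = 355.51 mGal
Free-air anomaly = 979793.529 − 980107.15 + (355.51) = 41.889 mGal
Bouguer slab correction = 0.04193 × 1.89 × 1152.0 = 91.29 mGal
Simple Bouguer anomaly = 41.889 − (91.29) = -49.401 mGal
Complete Bouguer anomaly = -49.401 + 4.01 = -45.391 mGal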